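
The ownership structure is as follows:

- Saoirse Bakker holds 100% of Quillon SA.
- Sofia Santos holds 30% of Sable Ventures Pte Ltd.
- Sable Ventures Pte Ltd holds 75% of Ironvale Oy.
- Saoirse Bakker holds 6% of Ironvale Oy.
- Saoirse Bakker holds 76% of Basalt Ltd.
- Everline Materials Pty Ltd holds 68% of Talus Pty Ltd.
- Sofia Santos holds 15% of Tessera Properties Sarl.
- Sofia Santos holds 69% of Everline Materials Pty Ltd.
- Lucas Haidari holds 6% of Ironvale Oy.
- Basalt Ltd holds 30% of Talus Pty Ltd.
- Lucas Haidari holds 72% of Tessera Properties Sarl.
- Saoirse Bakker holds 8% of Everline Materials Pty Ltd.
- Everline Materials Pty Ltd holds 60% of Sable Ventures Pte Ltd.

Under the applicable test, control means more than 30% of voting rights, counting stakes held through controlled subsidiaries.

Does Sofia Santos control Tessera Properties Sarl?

No

Sofia holds 69% of Everline, so Sofia controls Everline.
Sofia and Everline together hold 30% + 60% = 90% of Sable, so Sofia controls Sable.
Everline holds 68% of Talus, so Sofia controls Talus.
Sable holds 75% of Ironvale, so Sofia controls Ironvale.
In Tessera, Sofia's side holds only 15%, not > 30%.
So Sofia does not control Tessera.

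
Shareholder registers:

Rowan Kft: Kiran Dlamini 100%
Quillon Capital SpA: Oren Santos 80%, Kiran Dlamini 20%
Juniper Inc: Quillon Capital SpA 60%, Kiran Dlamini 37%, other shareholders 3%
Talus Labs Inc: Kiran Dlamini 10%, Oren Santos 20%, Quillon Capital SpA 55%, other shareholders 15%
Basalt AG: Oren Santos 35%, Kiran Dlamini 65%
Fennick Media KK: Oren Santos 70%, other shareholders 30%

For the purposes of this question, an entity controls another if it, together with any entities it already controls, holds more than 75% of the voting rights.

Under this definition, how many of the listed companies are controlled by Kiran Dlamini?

1

Kiran holds 100% of Rowan, so Kiran controls Rowan.
No other company's threshold is met.
Kiran controls 1 company.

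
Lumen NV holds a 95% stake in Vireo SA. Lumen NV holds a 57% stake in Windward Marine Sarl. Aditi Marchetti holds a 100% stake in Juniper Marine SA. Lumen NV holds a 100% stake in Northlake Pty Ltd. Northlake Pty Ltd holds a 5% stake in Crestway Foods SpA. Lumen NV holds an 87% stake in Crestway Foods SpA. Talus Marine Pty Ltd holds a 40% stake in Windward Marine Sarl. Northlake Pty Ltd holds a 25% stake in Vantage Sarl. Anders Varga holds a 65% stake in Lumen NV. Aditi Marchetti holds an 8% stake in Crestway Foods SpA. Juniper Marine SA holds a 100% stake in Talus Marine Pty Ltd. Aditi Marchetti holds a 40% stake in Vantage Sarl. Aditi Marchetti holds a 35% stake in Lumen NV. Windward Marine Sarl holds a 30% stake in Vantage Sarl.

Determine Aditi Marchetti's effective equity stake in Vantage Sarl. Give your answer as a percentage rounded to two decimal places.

Aditi reaches Vantage along 4 paths.
Via Juniper → Talus → Windward: 100% × 100% × 40% × 30% = 12%.
Via Lumen → Windward: 35% × 57% × 30% = 5.985%.
Direct stake: 40% = 40%.
Via Lumen → Northlake: 35% × 100% × 25% = 8.75%.
Total: 12% + 5.985% + 40% + 8.75% = 66.735%.
Rounded: 66.74%.

66.74%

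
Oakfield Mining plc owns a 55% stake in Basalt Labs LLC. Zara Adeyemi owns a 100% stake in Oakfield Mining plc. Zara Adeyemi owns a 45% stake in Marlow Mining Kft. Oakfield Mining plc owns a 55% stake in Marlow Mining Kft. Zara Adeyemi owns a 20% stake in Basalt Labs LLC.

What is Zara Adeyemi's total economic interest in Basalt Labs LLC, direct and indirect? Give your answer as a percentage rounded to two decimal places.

75.00%

Zara reaches Basalt along 2 paths.
Via Oakfield: 100% × 55% = 55%.
Direct stake: 20% = 20%.
Total: 55% + 20% = 75%.
Rounded: 75.00%.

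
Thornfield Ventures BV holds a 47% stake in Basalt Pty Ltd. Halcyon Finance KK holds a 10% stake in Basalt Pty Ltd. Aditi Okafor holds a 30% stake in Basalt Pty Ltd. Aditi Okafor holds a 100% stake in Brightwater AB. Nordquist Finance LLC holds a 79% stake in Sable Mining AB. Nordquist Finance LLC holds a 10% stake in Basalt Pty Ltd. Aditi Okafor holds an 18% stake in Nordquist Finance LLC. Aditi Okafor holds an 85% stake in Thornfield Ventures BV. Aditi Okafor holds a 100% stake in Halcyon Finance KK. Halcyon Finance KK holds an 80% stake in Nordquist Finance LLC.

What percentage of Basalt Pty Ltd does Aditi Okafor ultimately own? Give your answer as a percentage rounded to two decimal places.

Aditi reaches Basalt along 5 paths.
Direct stake: 30% = 30%.
Via Nordquist: 18% × 10% = 1.8%.
Via Halcyon → Nordquist: 100% × 80% × 10% = 8%.
Via Thornfield: 85% × 47% = 39.95%.
Via Halcyon: 100% × 10% = 10%.
Total: 30% + 1.8% + 8% + 39.95% + 10% = 89.75%.

89.75%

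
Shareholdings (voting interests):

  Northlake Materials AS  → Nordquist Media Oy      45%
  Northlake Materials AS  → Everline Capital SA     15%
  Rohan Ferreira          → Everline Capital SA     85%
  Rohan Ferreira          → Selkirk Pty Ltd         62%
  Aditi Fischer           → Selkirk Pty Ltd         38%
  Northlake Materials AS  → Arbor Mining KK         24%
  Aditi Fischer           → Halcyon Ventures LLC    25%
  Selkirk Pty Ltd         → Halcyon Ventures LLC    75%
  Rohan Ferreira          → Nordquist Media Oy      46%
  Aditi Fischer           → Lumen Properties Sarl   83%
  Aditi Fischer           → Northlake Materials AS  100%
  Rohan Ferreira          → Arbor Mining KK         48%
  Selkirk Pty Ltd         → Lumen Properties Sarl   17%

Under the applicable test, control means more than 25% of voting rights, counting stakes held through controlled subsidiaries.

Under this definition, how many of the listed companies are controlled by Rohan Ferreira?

Rohan holds 62% of Selkirk, so Rohan controls Selkirk.
Rohan holds 48% of Arbor, so Rohan controls Arbor.
Rohan holds 85% of Everline, so Rohan controls Everline.
Rohan holds 46% of Nordquist, so Rohan controls Nordquist.
Selkirk holds 75% of Halcyon, so Rohan controls Halcyon.
No other company's threshold is met.
Rohan controls 5 companies.

5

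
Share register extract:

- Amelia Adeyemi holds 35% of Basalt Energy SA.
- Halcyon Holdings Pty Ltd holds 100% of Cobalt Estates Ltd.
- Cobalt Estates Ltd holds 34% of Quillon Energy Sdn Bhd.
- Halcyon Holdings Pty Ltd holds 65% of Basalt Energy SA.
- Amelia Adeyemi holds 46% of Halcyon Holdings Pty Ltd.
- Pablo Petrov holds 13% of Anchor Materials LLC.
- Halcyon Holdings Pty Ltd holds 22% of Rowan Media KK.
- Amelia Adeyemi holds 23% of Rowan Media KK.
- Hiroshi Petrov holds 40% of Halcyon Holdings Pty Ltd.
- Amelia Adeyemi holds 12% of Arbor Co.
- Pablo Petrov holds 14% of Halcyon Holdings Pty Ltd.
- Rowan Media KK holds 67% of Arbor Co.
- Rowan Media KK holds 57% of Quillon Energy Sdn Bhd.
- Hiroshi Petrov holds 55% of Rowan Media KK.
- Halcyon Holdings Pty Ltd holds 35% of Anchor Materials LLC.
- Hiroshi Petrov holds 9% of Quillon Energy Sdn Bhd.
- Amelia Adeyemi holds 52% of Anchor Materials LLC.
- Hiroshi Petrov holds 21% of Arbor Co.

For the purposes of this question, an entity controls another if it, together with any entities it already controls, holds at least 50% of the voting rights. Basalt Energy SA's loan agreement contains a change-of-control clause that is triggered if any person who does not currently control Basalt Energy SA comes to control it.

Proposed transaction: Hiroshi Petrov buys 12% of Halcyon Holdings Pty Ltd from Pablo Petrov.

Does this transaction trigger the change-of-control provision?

Yes

The purchase adds only to Hiroshi's holdings (Pablo's stake shrinks), so Hiroshi is the only person who could newly come to control Basalt.
Hiroshi holds 55% of Rowan, so Hiroshi controls Rowan.
Hiroshi and Rowan together hold 9% + 57% = 66% of Quillon, so Hiroshi controls Quillon.
Hiroshi and Rowan together hold 21% + 67% = 88% of Arbor, so Hiroshi controls Arbor.
Neither Hiroshi nor any entity Hiroshi controls holds any voting interest in Basalt.
So before the transaction, Hiroshi does not control Basalt.
After the purchase, Hiroshi's direct stake in Halcyon rises to 40% + 12% = 52%, and Pablo's stake falls to 2%.
Hiroshi holds 52% of Halcyon, so Hiroshi controls Halcyon.
Halcyon holds 65% of Basalt, so Hiroshi controls Basalt.
Hiroshi did not control Basalt before and does after, so the clause is triggered.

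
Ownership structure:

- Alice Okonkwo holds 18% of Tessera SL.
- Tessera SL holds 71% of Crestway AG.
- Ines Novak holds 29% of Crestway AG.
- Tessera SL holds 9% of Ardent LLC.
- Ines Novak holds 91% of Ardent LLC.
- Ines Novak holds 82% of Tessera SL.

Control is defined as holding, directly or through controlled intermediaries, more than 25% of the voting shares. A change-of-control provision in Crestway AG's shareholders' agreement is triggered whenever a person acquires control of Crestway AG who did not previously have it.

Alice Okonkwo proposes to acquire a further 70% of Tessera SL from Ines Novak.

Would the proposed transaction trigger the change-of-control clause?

Yes

The purchase adds only to Alice's holdings (Ines's stake shrinks), so Alice is the only person who could newly come to control Crestway.
Alice's largest direct stake is 18% in Tessera, which does not meet the threshold, so Alice controls no company.
Neither Alice nor any entity Alice controls holds any voting interest in Crestway.
So before the transaction, Alice does not control Crestway.
After the purchase, Alice's direct stake in Tessera rises to 18% + 70% = 88%, and Ines's stake falls to 12%.
Alice holds 88% of Tessera, so Alice controls Tessera.
Tessera holds 71% of Crestway, so Alice controls Crestway.
Alice did not control Crestway before and does after, so the clause is triggered.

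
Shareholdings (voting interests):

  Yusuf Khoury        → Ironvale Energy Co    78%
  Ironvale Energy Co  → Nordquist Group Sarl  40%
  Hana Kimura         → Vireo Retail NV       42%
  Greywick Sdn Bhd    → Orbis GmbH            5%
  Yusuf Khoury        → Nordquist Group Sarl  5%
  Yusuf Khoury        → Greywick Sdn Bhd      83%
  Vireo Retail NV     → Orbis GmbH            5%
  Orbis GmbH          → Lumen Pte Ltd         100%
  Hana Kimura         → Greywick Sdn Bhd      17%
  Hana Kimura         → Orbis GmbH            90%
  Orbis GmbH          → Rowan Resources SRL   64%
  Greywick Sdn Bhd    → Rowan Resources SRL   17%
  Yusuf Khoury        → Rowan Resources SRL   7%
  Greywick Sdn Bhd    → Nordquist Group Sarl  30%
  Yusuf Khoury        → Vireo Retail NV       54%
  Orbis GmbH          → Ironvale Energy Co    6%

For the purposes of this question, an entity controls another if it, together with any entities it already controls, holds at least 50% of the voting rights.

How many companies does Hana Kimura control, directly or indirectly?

3

Hana holds 90% of Orbis, so Hana controls Orbis.
Orbis holds 64% of Rowan, so Hana controls Rowan.
Orbis holds 100% of Lumen, so Hana controls Lumen.
No other company's threshold is met.
Hana controls 3 companies.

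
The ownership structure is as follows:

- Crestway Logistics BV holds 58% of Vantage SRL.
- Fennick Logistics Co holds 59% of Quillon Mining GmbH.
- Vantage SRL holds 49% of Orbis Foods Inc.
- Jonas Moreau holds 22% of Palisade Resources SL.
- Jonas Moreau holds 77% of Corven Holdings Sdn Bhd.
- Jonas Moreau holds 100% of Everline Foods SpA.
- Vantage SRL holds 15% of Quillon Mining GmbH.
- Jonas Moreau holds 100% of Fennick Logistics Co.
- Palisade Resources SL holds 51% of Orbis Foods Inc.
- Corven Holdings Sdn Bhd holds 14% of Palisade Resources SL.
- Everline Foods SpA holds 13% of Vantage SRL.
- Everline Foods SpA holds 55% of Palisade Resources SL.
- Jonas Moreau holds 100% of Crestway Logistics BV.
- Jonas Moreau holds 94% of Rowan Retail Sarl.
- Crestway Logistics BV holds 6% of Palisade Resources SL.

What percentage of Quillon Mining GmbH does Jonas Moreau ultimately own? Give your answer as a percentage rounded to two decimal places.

69.65%

Jonas reaches Quillon along 3 paths.
Via Fennick: 100% × 59% = 59%.
Via Everline → Vantage: 100% × 13% × 15% = 1.95%.
Via Crestway → Vantage: 100% × 58% × 15% = 8.7%.
Total: 59% + 1.95% + 8.7% = 69.65%.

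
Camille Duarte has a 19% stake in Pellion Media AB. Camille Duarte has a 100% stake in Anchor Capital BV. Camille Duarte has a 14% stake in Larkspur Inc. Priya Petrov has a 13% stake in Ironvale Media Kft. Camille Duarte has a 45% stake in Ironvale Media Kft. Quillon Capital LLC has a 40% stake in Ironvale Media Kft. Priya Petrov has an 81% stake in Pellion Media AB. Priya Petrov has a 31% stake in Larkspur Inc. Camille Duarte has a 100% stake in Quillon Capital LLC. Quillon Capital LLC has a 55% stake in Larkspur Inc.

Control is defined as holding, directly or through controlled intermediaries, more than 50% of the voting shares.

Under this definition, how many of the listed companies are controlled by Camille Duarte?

4

Camille holds 100% of Quillon, so Camille controls Quillon.
Quillon and Camille together hold 55% + 14% = 69% of Larkspur, so Camille controls Larkspur.
Quillon and Camille together hold 40% + 45% = 85% of Ironvale, so Camille controls Ironvale.
Camille holds 100% of Anchor, so Camille controls Anchor.
No other company's threshold is met.
Camille controls 4 companies.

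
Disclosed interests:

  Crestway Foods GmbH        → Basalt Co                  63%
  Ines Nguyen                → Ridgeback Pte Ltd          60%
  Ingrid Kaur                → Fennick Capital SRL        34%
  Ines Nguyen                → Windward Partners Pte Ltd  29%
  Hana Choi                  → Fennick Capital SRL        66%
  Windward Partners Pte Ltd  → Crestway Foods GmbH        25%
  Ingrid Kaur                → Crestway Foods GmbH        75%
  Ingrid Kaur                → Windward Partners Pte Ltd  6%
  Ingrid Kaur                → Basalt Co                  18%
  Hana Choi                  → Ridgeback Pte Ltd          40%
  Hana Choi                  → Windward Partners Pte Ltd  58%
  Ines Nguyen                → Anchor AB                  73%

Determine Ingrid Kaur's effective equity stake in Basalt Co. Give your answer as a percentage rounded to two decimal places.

Ingrid reaches Basalt along 3 paths.
Direct stake: 18% = 18%.
Via Windward → Crestway: 6% × 25% × 63% = 0.945%.
Via Crestway: 75% × 63% = 47.25%.
Total: 18% + 0.945% + 47.25% = 66.195%.
Rounded: 66.20%.

66.20%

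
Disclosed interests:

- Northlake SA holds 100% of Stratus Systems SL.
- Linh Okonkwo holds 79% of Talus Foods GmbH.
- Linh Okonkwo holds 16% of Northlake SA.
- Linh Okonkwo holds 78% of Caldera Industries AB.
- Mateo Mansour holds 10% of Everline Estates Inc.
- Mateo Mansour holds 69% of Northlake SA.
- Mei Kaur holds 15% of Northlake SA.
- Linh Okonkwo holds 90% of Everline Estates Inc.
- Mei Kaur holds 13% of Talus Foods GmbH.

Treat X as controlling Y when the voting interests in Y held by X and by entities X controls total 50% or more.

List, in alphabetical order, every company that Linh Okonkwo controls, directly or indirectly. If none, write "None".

Caldera Industries AB, Everline Estates Inc, Talus Foods GmbH

Linh holds 79% of Talus, so Linh controls Talus.
Linh holds 90% of Everline, so Linh controls Everline.
Linh holds 78% of Caldera, so Linh controls Caldera.
No other company's threshold is met.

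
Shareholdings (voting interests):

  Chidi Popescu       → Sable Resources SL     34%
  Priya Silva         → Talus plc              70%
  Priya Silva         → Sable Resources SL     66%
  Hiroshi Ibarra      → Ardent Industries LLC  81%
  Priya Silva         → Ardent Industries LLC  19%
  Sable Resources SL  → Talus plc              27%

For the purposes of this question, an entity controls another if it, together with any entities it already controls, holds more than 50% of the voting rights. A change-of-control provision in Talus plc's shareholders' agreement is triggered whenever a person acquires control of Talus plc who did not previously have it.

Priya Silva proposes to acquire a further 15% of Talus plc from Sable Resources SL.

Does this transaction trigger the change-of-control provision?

The purchase adds only to Priya's holdings (Sable's stake shrinks), so Priya is the only person who could newly come to control Talus.
Priya holds 66% of Sable, so Priya controls Sable.
Priya and Sable together hold 70% + 27% = 97% of Talus, so Priya controls Talus.
So Priya already controls Talus before the transaction.
After the purchase, Priya's direct stake in Talus rises to 70% + 15% = 85%, and Sable's stake falls to 12%.
Priya controlled Talus already, so this is not a new person acquiring control; every other person's position is unchanged or reduced.
No new person acquires control, so the clause is not triggered.

No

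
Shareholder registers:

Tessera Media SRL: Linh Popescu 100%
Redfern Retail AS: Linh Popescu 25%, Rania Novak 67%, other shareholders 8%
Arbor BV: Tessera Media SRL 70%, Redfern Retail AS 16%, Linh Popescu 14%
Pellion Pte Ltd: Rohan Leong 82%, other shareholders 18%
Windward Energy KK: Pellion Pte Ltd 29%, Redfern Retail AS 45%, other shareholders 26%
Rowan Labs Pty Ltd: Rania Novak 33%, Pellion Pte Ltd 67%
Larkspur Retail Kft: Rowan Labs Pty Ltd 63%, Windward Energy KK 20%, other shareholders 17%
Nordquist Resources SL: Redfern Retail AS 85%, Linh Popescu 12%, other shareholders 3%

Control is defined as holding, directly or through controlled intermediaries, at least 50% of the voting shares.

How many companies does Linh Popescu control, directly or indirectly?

Linh holds 100% of Tessera, so Linh controls Tessera.
Tessera and Linh together hold 70% + 14% = 84% of Arbor, so Linh controls Arbor.
No other company's threshold is met.
Linh controls 2 companies.

2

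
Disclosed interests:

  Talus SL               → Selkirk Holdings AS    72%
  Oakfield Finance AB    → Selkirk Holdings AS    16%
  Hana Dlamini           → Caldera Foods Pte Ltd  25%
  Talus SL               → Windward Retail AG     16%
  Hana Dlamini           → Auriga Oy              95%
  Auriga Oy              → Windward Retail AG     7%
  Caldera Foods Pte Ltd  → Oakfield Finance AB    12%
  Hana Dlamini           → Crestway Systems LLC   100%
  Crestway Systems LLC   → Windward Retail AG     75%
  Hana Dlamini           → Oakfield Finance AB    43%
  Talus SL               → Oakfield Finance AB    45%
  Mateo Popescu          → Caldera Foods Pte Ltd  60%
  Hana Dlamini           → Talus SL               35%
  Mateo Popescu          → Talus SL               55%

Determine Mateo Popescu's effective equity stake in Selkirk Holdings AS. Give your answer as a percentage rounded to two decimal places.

44.71%

Mateo reaches Selkirk along 3 paths.
Via Caldera → Oakfield: 60% × 12% × 16% = 1.152%.
Via Talus → Oakfield: 55% × 45% × 16% = 3.96%.
Via Talus: 55% × 72% = 39.6%.
Total: 1.152% + 3.96% + 39.6% = 44.712%.
Rounded: 44.71%.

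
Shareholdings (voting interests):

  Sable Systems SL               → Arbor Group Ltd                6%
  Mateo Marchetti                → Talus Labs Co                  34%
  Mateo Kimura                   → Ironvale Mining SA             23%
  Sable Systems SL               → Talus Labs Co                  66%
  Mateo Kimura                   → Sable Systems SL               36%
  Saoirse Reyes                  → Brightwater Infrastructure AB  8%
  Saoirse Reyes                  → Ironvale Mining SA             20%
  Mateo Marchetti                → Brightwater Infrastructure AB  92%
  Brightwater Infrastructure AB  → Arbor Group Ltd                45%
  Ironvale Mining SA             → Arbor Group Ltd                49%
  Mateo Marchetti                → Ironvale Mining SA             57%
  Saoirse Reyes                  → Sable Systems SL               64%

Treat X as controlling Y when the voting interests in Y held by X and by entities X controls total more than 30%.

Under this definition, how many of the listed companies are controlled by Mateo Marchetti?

4

Mateo Marchetti holds 92% of Brightwater, so Mateo Marchetti controls Brightwater.
Mateo Marchetti holds 57% of Ironvale, so Mateo Marchetti controls Ironvale.
Mateo Marchetti holds 34% of Talus, so Mateo Marchetti controls Talus.
Brightwater and Ironvale together hold 45% + 49% = 94% of Arbor, so Mateo Marchetti controls Arbor.
No other company's threshold is met.
Mateo Marchetti controls 4 companies.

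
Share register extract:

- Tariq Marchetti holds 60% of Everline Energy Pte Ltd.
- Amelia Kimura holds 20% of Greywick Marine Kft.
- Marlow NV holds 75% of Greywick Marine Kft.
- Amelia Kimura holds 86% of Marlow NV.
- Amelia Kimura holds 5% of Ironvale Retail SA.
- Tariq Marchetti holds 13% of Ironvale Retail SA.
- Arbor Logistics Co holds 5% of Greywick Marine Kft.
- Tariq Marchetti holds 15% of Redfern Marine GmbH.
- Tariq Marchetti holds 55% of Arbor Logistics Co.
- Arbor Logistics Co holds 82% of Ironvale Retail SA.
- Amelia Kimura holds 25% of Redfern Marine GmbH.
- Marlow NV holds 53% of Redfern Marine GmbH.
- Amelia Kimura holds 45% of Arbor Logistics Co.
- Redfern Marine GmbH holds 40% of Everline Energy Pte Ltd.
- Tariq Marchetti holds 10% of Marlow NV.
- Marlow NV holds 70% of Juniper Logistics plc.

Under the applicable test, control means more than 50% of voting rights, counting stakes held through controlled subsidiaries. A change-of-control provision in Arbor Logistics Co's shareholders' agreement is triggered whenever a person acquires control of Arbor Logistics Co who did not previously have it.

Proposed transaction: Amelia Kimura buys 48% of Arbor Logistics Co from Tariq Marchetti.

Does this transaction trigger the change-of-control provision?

The purchase adds only to Amelia's holdings (Tariq's stake shrinks), so Amelia is the only person who could newly come to control Arbor.
Amelia holds 86% of Marlow, so Amelia controls Marlow.
Amelia and Marlow together hold 25% + 53% = 78% of Redfern, so Amelia controls Redfern.
Marlow holds 70% of Juniper, so Amelia controls Juniper.
Marlow and Amelia together hold 75% + 20% = 95% of Greywick, so Amelia controls Greywick.
In Arbor, Amelia's side holds only 45%, not > 50%.
So before the transaction, Amelia does not control Arbor.
After the purchase, Amelia's direct stake in Arbor rises to 45% + 48% = 93%, and Tariq's stake falls to 7%.
Amelia holds 93% of Arbor, so Amelia controls Arbor.
Amelia did not control Arbor before and does after, so the clause is triggered.

Yes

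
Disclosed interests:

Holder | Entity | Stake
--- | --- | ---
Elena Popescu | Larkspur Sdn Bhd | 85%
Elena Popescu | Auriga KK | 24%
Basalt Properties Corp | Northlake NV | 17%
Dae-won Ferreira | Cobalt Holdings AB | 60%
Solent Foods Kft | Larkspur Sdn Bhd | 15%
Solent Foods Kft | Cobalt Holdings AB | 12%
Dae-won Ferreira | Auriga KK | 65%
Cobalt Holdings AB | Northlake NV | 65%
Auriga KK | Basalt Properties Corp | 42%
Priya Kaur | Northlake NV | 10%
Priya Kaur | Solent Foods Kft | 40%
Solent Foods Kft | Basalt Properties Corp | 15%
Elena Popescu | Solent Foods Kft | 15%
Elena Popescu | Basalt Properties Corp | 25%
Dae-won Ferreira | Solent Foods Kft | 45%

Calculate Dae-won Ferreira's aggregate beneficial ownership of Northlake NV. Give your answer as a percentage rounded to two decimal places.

48.30%

Dae-won reaches Northlake along 4 paths.
Via Auriga → Basalt: 65% × 42% × 17% = 4.641%.
Via Solent → Basalt: 45% × 15% × 17% = 1.1475%.
Via Solent → Cobalt: 45% × 12% × 65% = 3.51%.
Via Cobalt: 60% × 65% = 39%.
Total: 4.641% + 1.1475% + 3.51% + 39% = 48.2985%.
Rounded: 48.30%.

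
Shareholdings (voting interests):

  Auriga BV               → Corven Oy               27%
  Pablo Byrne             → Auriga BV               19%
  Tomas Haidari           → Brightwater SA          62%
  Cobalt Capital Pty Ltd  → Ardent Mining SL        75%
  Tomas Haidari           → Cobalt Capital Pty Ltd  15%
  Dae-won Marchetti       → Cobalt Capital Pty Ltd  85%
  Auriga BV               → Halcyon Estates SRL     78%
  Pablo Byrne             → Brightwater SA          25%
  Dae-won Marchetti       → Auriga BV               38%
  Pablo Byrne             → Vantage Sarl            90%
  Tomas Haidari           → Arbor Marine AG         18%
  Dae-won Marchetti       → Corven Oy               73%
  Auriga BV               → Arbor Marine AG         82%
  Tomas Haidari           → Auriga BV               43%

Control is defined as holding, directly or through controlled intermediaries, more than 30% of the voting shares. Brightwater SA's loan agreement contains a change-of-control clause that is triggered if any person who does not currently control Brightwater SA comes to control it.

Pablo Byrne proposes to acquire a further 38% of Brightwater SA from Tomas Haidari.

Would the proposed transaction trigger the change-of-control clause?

Yes

The purchase adds only to Pablo's holdings (Tomas's stake shrinks), so Pablo is the only person who could newly come to control Brightwater.
Pablo holds 90% of Vantage, so Pablo controls Vantage.
In Brightwater, Pablo's side holds only 25%, not > 30%.
So before the transaction, Pablo does not control Brightwater.
After the purchase, Pablo's direct stake in Brightwater rises to 25% + 38% = 63%, and Tomas's stake falls to 24%.
Pablo holds 63% of Brightwater, so Pablo controls Brightwater.
Pablo did not control Brightwater before and does after, so the clause is triggered.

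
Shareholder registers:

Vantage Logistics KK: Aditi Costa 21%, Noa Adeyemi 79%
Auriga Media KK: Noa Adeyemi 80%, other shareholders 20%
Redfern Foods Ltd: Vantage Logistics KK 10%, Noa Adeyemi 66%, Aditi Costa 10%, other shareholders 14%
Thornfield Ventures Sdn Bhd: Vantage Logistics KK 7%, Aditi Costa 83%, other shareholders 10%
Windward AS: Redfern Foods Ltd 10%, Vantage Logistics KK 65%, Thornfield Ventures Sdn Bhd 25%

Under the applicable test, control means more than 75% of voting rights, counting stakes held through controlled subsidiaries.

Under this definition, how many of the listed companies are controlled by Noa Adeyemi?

3

Noa holds 79% of Vantage, so Noa controls Vantage.
Noa holds 80% of Auriga, so Noa controls Auriga.
Vantage and Noa together hold 10% + 66% = 76% of Redfern, so Noa controls Redfern.
No other company's threshold is met.
Noa controls 3 companies.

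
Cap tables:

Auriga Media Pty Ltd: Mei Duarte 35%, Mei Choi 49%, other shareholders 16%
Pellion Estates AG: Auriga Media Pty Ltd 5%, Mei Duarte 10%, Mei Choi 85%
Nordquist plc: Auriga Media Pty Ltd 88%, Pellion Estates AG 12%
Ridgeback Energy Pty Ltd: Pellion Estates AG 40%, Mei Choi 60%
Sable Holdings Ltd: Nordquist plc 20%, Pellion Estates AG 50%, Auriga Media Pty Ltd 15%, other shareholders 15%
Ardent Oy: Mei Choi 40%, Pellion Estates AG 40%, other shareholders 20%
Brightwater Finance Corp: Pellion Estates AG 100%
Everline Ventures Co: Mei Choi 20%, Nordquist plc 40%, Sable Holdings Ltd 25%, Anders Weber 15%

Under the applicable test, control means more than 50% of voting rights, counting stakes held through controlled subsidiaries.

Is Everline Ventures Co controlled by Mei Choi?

Mei Choi holds 85% of Pellion, so Mei Choi controls Pellion.
Pellion and Mei Choi together hold 40% + 60% = 100% of Ridgeback, so Mei Choi controls Ridgeback.
Mei Choi and Pellion together hold 40% + 40% = 80% of Ardent, so Mei Choi controls Ardent.
Pellion holds 100% of Brightwater, so Mei Choi controls Brightwater.
In Everline, Mei Choi's side holds only 20%, not > 50%.
So Mei Choi does not control Everline.

No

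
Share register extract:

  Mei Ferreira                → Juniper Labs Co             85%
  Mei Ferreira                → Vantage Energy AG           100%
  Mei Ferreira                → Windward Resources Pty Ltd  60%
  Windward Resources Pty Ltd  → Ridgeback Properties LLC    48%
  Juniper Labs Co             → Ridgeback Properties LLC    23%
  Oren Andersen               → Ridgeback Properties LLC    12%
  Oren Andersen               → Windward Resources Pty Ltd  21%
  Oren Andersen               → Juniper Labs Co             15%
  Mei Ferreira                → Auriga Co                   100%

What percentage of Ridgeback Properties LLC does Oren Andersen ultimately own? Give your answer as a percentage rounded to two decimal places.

25.53%

Oren reaches Ridgeback along 3 paths.
Via Juniper: 15% × 23% = 3.45%.
Via Windward: 21% × 48% = 10.08%.
Direct stake: 12% = 12%.
Total: 3.45% + 10.08% + 12% = 25.53%.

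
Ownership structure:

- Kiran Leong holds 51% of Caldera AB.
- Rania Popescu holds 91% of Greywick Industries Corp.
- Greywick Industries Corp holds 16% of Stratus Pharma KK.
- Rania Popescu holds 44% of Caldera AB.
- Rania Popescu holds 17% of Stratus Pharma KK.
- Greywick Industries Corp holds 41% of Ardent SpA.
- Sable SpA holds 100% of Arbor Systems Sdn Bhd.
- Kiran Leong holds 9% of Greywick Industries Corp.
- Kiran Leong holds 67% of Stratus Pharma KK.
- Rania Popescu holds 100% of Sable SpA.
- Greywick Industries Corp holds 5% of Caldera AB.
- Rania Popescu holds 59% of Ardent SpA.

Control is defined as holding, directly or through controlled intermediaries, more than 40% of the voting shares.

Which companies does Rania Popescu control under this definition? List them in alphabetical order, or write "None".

Arbor Systems Sdn Bhd, Ardent SpA, Caldera AB, Greywick Industries Corp, Sable SpA

Rania holds 91% of Greywick, so Rania controls Greywick.
Greywick and Rania together hold 41% + 59% = 100% of Ardent, so Rania controls Ardent.
Rania holds 100% of Sable, so Rania controls Sable.
Sable holds 100% of Arbor, so Rania controls Arbor.
Rania and Greywick together hold 44% + 5% = 49% of Caldera, so Rania controls Caldera.
No other company's threshold is met.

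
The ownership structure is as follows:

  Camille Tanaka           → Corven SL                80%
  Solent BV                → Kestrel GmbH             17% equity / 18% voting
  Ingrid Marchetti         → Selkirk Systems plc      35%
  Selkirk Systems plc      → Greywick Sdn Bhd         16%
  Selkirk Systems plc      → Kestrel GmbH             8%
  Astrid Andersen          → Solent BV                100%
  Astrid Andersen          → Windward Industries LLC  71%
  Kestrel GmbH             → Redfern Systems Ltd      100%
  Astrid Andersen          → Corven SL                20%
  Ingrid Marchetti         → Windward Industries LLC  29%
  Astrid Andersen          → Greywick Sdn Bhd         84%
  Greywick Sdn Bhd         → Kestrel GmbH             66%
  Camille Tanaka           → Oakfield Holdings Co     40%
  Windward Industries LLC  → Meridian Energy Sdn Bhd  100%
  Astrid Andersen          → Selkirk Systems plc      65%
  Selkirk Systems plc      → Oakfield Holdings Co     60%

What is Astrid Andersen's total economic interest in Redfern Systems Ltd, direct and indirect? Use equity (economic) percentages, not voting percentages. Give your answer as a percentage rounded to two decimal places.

84.50%

Astrid reaches Redfern along 4 paths.
Via Selkirk → Greywick → Kestrel: 65% × 16% × 66% × 100% = 6.864%.
Via Greywick → Kestrel: 84% × 66% × 100% = 55.44%.
Via Selkirk → Kestrel: 65% × 8% × 100% = 5.2%.
Via Solent → Kestrel: 100% × 17% × 100% = 17%.
Total: 6.864% + 55.44% + 5.2% + 17% = 84.504%.
Rounded: 84.50%.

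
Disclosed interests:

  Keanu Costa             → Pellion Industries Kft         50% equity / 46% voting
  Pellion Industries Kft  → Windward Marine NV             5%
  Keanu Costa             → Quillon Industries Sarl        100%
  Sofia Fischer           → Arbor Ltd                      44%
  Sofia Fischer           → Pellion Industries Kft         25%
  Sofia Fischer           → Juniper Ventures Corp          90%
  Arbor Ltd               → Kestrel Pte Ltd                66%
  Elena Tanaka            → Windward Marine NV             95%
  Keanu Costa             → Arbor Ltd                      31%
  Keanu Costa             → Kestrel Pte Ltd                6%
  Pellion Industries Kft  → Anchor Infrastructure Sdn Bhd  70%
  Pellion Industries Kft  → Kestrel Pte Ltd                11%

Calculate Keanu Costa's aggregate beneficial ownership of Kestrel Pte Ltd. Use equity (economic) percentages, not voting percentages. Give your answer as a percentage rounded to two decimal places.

31.96%

Keanu reaches Kestrel along 3 paths.
Direct stake: 6% = 6%.
Via Arbor: 31% × 66% = 20.46%.
Via Pellion: 50% × 11% = 5.5%.
Total: 6% + 20.46% + 5.5% = 31.96%.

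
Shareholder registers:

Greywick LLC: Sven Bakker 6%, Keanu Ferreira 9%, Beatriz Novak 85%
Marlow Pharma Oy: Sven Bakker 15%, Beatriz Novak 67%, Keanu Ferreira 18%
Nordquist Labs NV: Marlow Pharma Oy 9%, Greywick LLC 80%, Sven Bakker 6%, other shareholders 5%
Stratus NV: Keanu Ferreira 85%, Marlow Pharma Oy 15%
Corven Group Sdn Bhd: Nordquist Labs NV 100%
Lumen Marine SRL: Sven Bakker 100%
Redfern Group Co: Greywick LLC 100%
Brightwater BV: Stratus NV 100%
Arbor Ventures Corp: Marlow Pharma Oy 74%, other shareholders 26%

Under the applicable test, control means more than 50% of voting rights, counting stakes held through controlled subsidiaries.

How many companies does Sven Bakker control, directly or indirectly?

Sven holds 100% of Lumen, so Sven controls Lumen.
No other company's threshold is met.
Sven controls 1 company.

1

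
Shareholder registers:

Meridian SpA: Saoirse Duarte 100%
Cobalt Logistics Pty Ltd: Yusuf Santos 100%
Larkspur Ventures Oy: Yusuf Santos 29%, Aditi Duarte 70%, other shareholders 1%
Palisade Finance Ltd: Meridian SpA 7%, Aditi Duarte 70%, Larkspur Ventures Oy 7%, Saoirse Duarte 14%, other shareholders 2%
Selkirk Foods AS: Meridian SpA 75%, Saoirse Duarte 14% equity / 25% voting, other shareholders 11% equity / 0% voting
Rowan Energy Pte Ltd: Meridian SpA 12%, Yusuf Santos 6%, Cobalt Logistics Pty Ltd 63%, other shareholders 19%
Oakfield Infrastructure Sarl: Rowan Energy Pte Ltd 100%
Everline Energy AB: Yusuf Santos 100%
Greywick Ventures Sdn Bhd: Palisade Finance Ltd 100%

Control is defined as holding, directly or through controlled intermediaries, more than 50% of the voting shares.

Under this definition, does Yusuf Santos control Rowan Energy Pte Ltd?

Yes

Yusuf holds 100% of Cobalt, so Yusuf controls Cobalt.
Yusuf and Cobalt together hold 6% + 63% = 69% of Rowan, so Yusuf controls Rowan.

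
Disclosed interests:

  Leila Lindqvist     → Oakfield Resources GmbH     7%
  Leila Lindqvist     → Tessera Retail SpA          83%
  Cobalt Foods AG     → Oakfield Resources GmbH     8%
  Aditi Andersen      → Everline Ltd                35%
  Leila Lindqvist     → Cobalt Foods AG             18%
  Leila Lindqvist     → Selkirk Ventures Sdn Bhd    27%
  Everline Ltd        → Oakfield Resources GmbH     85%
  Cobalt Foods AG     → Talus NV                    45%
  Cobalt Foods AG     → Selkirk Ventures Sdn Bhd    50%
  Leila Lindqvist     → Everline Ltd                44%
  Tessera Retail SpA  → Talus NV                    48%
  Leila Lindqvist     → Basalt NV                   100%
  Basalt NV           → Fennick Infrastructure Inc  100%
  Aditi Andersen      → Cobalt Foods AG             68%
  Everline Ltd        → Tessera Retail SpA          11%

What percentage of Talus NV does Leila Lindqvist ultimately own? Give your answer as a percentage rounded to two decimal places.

Leila reaches Talus along 3 paths.
Via Cobalt: 18% × 45% = 8.1%.
Via Tessera: 83% × 48% = 39.84%.
Via Everline → Tessera: 44% × 11% × 48% = 2.3232%.
Total: 8.1% + 39.84% + 2.3232% = 50.2632%.
Rounded: 50.26%.

50.26%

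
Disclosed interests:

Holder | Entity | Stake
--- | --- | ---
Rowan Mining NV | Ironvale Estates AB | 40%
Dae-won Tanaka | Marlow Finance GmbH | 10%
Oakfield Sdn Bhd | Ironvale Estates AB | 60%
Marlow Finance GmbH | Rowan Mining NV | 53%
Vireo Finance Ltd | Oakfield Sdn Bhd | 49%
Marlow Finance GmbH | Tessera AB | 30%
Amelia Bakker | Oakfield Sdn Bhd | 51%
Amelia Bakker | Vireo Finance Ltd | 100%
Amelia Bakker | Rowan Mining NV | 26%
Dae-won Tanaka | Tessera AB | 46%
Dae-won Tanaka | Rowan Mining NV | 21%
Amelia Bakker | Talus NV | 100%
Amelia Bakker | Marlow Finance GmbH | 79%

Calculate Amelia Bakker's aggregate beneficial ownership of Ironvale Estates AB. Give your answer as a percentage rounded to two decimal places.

Amelia reaches Ironvale along 4 paths.
Via Rowan: 26% × 40% = 10.4%.
Via Marlow → Rowan: 79% × 53% × 40% = 16.748%.
Via Oakfield: 51% × 60% = 30.6%.
Via Vireo → Oakfield: 100% × 49% × 60% = 29.4%.
Total: 10.4% + 16.748% + 30.6% + 29.4% = 87.148%.
Rounded: 87.15%.

87.15%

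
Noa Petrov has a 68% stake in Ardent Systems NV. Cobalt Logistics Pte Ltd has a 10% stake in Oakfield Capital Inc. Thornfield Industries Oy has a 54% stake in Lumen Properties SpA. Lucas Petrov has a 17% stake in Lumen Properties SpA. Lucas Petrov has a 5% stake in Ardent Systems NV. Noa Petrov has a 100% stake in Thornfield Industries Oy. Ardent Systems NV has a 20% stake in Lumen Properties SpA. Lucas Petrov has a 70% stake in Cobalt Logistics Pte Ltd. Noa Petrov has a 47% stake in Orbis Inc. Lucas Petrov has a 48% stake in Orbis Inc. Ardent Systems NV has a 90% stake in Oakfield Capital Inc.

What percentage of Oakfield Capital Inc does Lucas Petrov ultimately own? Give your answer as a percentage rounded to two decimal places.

Lucas reaches Oakfield along 2 paths.
Via Cobalt: 70% × 10% = 7%.
Via Ardent: 5% × 90% = 4.5%.
Total: 7% + 4.5% = 11.5%.
Rounded: 11.50%.

11.50%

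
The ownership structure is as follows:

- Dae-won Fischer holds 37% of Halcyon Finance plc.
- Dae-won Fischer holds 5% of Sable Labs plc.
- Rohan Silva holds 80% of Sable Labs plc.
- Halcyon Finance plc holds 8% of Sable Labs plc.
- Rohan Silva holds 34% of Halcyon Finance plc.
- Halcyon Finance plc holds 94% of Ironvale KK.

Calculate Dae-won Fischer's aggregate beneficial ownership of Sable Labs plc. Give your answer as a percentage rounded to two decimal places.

Dae-won reaches Sable along 2 paths.
Direct stake: 5% = 5%.
Via Halcyon: 37% × 8% = 2.96%.
Total: 5% + 2.96% = 7.96%.

7.96%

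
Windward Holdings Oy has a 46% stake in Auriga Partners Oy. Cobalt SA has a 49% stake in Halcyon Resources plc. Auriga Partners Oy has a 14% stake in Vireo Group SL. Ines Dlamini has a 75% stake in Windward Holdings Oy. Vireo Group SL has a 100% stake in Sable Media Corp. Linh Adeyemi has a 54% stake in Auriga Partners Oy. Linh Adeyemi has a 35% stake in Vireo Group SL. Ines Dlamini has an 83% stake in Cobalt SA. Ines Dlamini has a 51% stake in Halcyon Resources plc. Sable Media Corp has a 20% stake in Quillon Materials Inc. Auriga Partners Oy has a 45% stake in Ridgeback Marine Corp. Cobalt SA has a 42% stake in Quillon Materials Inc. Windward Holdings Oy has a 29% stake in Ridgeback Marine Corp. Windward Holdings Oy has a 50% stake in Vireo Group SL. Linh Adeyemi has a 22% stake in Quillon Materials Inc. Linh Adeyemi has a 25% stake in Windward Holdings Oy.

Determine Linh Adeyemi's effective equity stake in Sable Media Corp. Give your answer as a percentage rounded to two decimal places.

56.67%

Linh reaches Sable along 4 paths.
Via Windward → Vireo: 25% × 50% × 100% = 12.5%.
Via Vireo: 35% × 100% = 35%.
Via Auriga → Vireo: 54% × 14% × 100% = 7.56%.
Via Windward → Auriga → Vireo: 25% × 46% × 14% × 100% = 1.61%.
Total: 12.5% + 35% + 7.56% + 1.61% = 56.67%.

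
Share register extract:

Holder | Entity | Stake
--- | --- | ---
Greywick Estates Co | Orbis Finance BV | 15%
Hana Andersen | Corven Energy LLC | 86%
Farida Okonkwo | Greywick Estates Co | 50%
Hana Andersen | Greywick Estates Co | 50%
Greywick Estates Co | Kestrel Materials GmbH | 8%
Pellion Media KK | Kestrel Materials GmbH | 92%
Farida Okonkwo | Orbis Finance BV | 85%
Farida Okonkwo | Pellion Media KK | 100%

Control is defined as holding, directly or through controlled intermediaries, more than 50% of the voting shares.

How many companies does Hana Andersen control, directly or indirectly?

1

Hana holds 86% of Corven, so Hana controls Corven.
No other company's threshold is met.
Hana controls 1 company.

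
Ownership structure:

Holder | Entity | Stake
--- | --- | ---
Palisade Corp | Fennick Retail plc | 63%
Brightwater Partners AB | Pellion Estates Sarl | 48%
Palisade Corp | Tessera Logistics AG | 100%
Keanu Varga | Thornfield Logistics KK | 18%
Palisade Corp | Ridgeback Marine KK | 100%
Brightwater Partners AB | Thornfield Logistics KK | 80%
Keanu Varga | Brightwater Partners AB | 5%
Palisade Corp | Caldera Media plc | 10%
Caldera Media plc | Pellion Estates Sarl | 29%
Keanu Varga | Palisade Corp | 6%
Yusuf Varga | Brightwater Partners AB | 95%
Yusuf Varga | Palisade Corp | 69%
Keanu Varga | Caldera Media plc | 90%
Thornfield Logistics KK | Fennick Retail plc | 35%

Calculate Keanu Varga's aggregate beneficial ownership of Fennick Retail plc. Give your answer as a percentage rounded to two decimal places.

11.48%

Keanu reaches Fennick along 3 paths.
Via Palisade: 6% × 63% = 3.78%.
Via Thornfield: 18% × 35% = 6.3%.
Via Brightwater → Thornfield: 5% × 80% × 35% = 1.4%.
Total: 3.78% + 6.3% + 1.4% = 11.48%.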